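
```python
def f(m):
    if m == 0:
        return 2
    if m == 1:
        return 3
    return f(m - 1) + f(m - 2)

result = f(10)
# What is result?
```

Build up from base cases: f(0)=2, f(1)=3, f(2)=5, f(3)=8, f(4)=13, f(5)=21, f(6)=34, ..., f(10)=233

Answer: 233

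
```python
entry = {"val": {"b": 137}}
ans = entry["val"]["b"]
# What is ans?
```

Trace:
`entry = {"val": {"b": 137}}` → entry = {'val': {'b': 137}}
`ans = entry["val"]["b"]` → ans = 137
So ans = 137

Answer: 137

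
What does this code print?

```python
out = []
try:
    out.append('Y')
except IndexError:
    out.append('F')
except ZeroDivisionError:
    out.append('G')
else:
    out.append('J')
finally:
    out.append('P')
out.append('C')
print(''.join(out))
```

Execution trace: 'Y' (try body, no exception) → 'J' (else) → 'P' (finally) → 'C' (after the try/except). Output: YJPC

Answer: YJPC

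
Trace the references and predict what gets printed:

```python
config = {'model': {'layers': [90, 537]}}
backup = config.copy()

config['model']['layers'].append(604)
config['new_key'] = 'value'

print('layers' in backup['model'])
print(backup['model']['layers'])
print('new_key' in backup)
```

Key concept: shallow copy gotcha with nested dict.
Step by step:
`config = {'model': {'layers': [90, 537]}}` → config = {'model': {'layers': [90, 537]}}
`backup = config.copy()` → backup = {'model': {'layers': [90, 537]}}
`config['model']['layers'].append(604)` → config = {'model': {'layers': [90, 537, 604]}}; backup = {'model': {'layers': [90, 537, 604]}}
`config['new_key'] = 'value'` → config = {'model': {'layers': [90, 537, 604]}, 'new_key': 'value'}
`print('layers' in backup['model'])` → prints True
`print(backup['model']['layers'])` → prints [90, 537, 604]
`print('new_key' in backup)` → prints False

Answer:
True
[90, 537, 604]
False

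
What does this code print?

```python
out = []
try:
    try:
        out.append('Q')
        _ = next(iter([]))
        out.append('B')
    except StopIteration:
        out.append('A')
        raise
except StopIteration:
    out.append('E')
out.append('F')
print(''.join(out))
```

Execution trace: 'Q' (inner try body) → 'A' (inner except StopIteration) → 'E' (outer except StopIteration) → 'F' (after the try/except). Output: QAEF

Answer: QAEF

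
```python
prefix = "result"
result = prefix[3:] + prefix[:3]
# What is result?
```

Trace:
`prefix = "result"` → prefix = 'result'
`result = prefix[3:] + prefix[:3]` → result = 'ultres'
So result = 'ultres'

Answer: 'ultres'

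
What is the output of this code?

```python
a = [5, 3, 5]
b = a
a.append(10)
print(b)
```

Key concept: basic list aliasing.
Step by step:
`a = [5, 3, 5]` → a = [5, 3, 5]
`b = a` → b = [5, 3, 5] (same object as a)
`a.append(10)` → a = [5, 3, 5, 10] (same object as b); b = [5, 3, 5, 10] (same object as a)
`print(b)` → prints [5, 3, 5, 10]

Answer: [5, 3, 5, 10]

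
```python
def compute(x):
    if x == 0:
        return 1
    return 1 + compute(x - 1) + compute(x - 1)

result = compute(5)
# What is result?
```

compute(x) = 1 + 2·compute(x-1), compute(0)=1. Closed form: (1+1)·2^5 - 1 = 63.

Answer: 63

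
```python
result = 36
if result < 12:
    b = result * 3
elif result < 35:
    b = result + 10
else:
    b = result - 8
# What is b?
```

Trace:
`result = 36` → result = 36
`if result < 12: ...` → result < 12 is False, result < 35 is False, take else branch → b = 28
So b = 28

Answer: 28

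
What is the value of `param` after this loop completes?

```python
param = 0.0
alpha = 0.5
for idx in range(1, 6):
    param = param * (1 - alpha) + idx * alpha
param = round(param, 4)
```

Moving average with lr=0.5
`param` takes the values: 0.0 → 0.5 → 1.25 → 2.125 → 3.0625 → 4.03125 → 4.0312

Answer: 4.0312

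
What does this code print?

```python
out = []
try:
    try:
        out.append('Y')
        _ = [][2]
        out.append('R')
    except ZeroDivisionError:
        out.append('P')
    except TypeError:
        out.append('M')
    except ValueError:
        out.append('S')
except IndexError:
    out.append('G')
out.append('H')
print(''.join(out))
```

Execution trace: 'Y' (try body) → 'G' (outer except IndexError) → 'H' (after the try/except). Output: YGH

Answer: YGH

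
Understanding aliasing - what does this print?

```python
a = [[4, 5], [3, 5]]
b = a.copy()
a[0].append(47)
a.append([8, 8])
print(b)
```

Key concept: shallow copy with nested lists.
Step by step:
`a = [[4, 5], [3, 5]]` → a = [[4, 5], [3, 5]]
`b = a.copy()` → b = [[4, 5], [3, 5]]
`a[0].append(47)` → a = [[4, 5, 47], [3, 5]]; b = [[4, 5, 47], [3, 5]]
`a.append([8, 8])` → a = [[4, 5, 47], [3, 5], [8, 8]]
`print(b)` → prints [[4, 5, 47], [3, 5]]

Answer: [[4, 5, 47], [3, 5]]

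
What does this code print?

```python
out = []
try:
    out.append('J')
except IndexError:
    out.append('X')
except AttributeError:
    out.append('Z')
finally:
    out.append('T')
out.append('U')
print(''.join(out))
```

Execution trace: 'J' (try body, no exception) → 'T' (finally) → 'U' (after the try/except). Output: JTU

Answer: JTU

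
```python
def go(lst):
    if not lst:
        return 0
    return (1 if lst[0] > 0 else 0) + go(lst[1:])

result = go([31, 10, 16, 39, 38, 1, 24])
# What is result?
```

Count of positive elements in [31, 10, 16, 39, 38, 1, 24] = 7

Answer: 7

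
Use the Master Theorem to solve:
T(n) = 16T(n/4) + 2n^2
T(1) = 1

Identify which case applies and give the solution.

a=16, b=4, f(n)=2n^2. log_4(16) = 2. Since c=2 = 2, Case 2 applies: T(n) = Θ(n^log_b(a) · log n) = O(n^2 log n).

Answer: O(n^2 log n) - Case 2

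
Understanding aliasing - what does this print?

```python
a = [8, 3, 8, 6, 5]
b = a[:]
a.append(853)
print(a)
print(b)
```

Key concept: slice [:] creates copy.
Step by step:
`a = [8, 3, 8, 6, 5]` → a = [8, 3, 8, 6, 5]
`b = a[:]` → b = [8, 3, 8, 6, 5]
`a.append(853)` → a = [8, 3, 8, 6, 5, 853]
`print(a)` → prints [8, 3, 8, 6, 5, 853]
`print(b)` → prints [8, 3, 8, 6, 5]

Answer:
[8, 3, 8, 6, 5, 853]
[8, 3, 8, 6, 5]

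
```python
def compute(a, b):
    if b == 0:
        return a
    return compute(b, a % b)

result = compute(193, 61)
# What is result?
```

compute(193, 61) -> compute(61, 10) -> compute(10, 1) -> compute(1, 0) -> 1

Answer: 1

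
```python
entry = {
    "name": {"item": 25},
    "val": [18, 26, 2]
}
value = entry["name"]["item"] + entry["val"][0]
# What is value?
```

Trace:
`entry = { ...` → entry = {'name': {'item': 25}, 'val': [18, 26, 2]}
`value = entry["name"]["item"] + entry["val"][0]` → value = 43
So value = 43

Answer: 43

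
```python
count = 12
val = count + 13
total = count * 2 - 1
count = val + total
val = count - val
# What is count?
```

Trace:
`count = 12` → count = 12
`val = count + 13` → val = 25
`total = count * 2 - 1` → total = 23
`count = val + total` → count = 48
`val = count - val` → val = 23
So count = 48

Answer: 48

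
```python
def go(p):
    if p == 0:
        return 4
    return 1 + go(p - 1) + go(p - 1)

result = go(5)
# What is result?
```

go(p) = 1 + 2·go(p-1), go(0)=4. Closed form: (4+1)·2^5 - 1 = 159.

Answer: 159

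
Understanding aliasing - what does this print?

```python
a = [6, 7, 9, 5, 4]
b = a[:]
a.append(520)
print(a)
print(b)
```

Key concept: slice [:] creates copy.
Step by step:
`a = [6, 7, 9, 5, 4]` → a = [6, 7, 9, 5, 4]
`b = a[:]` → b = [6, 7, 9, 5, 4]
`a.append(520)` → a = [6, 7, 9, 5, 4, 520]
`print(a)` → prints [6, 7, 9, 5, 4, 520]
`print(b)` → prints [6, 7, 9, 5, 4]

Answer:
[6, 7, 9, 5, 4, 520]
[6, 7, 9, 5, 4]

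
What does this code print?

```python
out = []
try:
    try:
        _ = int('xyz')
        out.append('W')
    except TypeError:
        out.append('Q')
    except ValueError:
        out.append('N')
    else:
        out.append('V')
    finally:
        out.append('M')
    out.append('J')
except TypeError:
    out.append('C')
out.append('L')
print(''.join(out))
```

Execution trace: 'N' (inner except ValueError) → 'M' (inner finally) → 'J' (try body, no exception) → 'L' (after the try/except). Output: NMJL

Answer: NMJL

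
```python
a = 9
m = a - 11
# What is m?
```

Trace:
`a = 9` → a = 9
`m = a - 11` → m = -2
So m = -2

Answer: -2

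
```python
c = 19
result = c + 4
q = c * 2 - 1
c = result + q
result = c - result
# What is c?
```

Trace:
`c = 19` → c = 19
`result = c + 4` → result = 23
`q = c * 2 - 1` → q = 37
`c = result + q` → c = 60
`result = c - result` → result = 37
So c = 60

Answer: 60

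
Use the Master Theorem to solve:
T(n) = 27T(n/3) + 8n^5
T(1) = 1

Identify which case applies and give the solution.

a=27, b=3, f(n)=8n^5. log_3(27) = 3. Since c=5 > 3 and the regularity condition holds (27(n/3)^5 = (27/3^5)n^5 with 27/3^5 < 1), Case 3 applies: T(n) = Θ(f(n)) = O(n^5).

Answer: O(n^5) - Case 3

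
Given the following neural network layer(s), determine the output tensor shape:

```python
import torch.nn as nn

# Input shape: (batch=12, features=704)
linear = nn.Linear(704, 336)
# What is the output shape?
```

Input: (12, 704) -> Output: (12, 336)

Answer: (12, 336)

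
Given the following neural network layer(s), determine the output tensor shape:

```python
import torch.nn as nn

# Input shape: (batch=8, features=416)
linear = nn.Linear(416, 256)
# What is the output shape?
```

Input: (8, 416) -> Output: (8, 256)

Answer: (8, 256)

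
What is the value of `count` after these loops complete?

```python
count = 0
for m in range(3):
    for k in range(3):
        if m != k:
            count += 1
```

3² - 3 (exclude diagonal)
`count` takes the values: 0 → 1 → 2 → 3 → 4 → 5 → 6

Answer: 6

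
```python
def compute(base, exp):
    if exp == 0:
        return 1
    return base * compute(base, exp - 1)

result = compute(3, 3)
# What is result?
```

compute(3, 3) = 3 * 3 * 3 = 27

Answer: 27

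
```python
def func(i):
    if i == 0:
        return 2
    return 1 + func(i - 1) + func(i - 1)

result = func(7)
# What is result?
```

func(i) = 1 + 2·func(i-1), func(0)=2. Closed form: (2+1)·2^7 - 1 = 383.

Answer: 383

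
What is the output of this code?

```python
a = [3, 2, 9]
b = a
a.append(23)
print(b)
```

Key concept: basic list aliasing.
Step by step:
`a = [3, 2, 9]` → a = [3, 2, 9]
`b = a` → b = [3, 2, 9] (same object as a)
`a.append(23)` → a = [3, 2, 9, 23] (same object as b); b = [3, 2, 9, 23] (same object as a)
`print(b)` → prints [3, 2, 9, 23]

Answer: [3, 2, 9, 23]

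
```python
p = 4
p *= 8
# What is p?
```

Trace:
`p = 4` → p = 4
`p *= 8` → p = 32
So p = 32

Answer: 32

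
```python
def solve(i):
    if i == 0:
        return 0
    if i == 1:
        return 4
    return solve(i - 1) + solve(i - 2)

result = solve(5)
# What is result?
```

Build up from base cases: solve(0)=0, solve(1)=4, solve(2)=4, solve(3)=8, solve(4)=12, solve(5)=20

Answer: 20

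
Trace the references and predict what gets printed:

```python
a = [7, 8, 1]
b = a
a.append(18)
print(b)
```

Key concept: basic list aliasing.
Step by step:
`a = [7, 8, 1]` → a = [7, 8, 1]
`b = a` → b = [7, 8, 1] (same object as a)
`a.append(18)` → a = [7, 8, 1, 18] (same object as b); b = [7, 8, 1, 18] (same object as a)
`print(b)` → prints [7, 8, 1, 18]

Answer: [7, 8, 1, 18]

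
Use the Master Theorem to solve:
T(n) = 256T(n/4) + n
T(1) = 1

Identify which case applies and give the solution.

a=256, b=4, f(n)=n. log_4(256) = 4. Since c=1 < 4, Case 1 applies: T(n) = Θ(n^log_b(a)) = O(n^4).

Answer: O(n^4) - Case 1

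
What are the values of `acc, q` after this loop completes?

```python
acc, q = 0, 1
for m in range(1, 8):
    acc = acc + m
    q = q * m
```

Sum and factorial of 1 to 7
`acc, q` takes the values: (0, 1) → (1, 1) → (3, 1) → (3, 2) → (6, 2) → (6, 6) → (10, 6) → (10, 24) → (15, 24) → (15, 120) → (21, 120) → (21, 720) → (28, 720) → (28, 5040)

Answer: 28, 5040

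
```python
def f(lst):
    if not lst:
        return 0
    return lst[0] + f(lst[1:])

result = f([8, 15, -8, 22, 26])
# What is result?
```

8 + 15 + (-8) + 22 + 26 + 0 = 63

Answer: 63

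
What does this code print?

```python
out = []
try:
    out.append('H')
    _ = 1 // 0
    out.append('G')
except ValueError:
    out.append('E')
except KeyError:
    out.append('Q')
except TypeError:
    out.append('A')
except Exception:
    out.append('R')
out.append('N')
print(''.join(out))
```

Execution trace: 'H' (try body) → 'R' (except Exception) → 'N' (after the try/except). Output: HRN

Answer: HRN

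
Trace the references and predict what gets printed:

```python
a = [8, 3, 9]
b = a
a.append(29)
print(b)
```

Key concept: basic list aliasing.
Step by step:
`a = [8, 3, 9]` → a = [8, 3, 9]
`b = a` → b = [8, 3, 9] (same object as a)
`a.append(29)` → a = [8, 3, 9, 29] (same object as b); b = [8, 3, 9, 29] (same object as a)
`print(b)` → prints [8, 3, 9, 29]

Answer: [8, 3, 9, 29]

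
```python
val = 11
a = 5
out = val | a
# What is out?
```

Trace:
`val = 11` → val = 11
`a = 5` → a = 5
`out = val | a` → out = 15
So out = 15

Answer: 15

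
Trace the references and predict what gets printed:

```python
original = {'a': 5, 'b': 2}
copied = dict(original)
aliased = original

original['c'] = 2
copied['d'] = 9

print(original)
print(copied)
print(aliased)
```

Key concept: dict() creates copy, assignment creates alias.
Step by step:
`original = {'a': 5, 'b': 2}` → original = {'a': 5, 'b': 2}
`copied = dict(original)` → copied = {'a': 5, 'b': 2}
`aliased = original` → aliased = {'a': 5, 'b': 2} (same object as original)
`original['c'] = 2` → original = {'a': 5, 'b': 2, 'c': 2} (same object as aliased); aliased = {'a': 5, 'b': 2, 'c': 2} (same object as original)
`copied['d'] = 9` → copied = {'a': 5, 'b': 2, 'd': 9}
`print(original)` → prints {'a': 5, 'b': 2, 'c': 2}
`print(copied)` → prints {'a': 5, 'b': 2, 'd': 9}
`print(aliased)` → prints {'a': 5, 'b': 2, 'c': 2}

Answer:
{'a': 5, 'b': 2, 'c': 2}
{'a': 5, 'b': 2, 'd': 9}
{'a': 5, 'b': 2, 'c': 2}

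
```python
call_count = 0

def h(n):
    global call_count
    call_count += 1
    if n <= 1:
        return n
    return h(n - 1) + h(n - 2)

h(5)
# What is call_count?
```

Calls(n) = 1 + Calls(n-1) + Calls(n-2); Calls(0)=Calls(1)=1. For n=5 this gives 15.

Answer: 15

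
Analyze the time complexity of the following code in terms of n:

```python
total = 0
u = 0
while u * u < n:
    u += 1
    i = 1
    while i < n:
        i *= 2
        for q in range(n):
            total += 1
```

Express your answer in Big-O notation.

Each loop level contributes: √n × log n × n. Multiplying the contributions gives O(n√n log n).

Answer: O(n√n log n)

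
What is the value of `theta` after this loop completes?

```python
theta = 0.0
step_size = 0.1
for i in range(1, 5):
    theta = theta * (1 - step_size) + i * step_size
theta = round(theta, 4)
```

Moving average with lr=0.1
`theta` takes the values: 0.0 → 0.1 → 0.29 → 0.561 → 0.9049

Answer: 0.9049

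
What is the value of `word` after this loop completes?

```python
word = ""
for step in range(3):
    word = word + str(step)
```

Concatenate digits 0 to 2
`word` takes the values: "" → "0" → "01" → "012"

Answer: "012"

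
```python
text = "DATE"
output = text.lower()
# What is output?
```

Trace:
`text = "DATE"` → text = 'DATE'
`output = text.lower()` → output = 'date'
So output = 'date'

Answer: 'date'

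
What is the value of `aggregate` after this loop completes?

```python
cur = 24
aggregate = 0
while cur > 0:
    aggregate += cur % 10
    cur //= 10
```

Sum digits of 24
`aggregate` takes the values: 0 → 4 → 6

Answer: 6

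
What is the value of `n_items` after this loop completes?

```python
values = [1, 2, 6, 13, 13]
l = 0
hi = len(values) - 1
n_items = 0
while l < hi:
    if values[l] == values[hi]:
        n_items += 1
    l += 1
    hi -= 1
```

Count matching pairs from ends
`n_items` takes the values: 0

Answer: 0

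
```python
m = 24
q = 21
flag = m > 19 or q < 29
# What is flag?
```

Trace:
`m = 24` → m = 24
`q = 21` → q = 21
`flag = m > 19 or q < 29` → flag = True
So flag = True

Answer: True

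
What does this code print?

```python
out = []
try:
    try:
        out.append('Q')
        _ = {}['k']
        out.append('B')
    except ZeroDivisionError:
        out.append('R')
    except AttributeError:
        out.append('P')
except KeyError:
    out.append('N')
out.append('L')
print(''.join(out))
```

Execution trace: 'Q' (try body) → 'N' (outer except KeyError) → 'L' (after the try/except). Output: QNL

Answer: QNL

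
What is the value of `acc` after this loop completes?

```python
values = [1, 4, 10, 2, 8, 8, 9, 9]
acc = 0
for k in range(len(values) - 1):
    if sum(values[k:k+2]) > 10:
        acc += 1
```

Count windows with sum > 10
`acc` takes the values: 0 → 1 → 2 → 3 → 4 → 5

Answer: 5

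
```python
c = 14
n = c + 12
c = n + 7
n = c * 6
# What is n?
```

Trace:
`c = 14` → c = 14
`n = c + 12` → n = 26
`c = n + 7` → c = 33
`n = c * 6` → n = 198
So n = 198

Answer: 198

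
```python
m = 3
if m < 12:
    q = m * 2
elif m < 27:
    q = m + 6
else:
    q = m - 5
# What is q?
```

Trace:
`m = 3` → m = 3
`if m < 12: ...` → m < 12 is True → q = 6
So q = 6

Answer: 6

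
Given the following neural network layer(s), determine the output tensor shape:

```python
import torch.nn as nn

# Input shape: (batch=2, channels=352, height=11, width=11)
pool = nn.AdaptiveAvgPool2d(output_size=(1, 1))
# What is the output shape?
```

Input: (2, 352, 11, 11) -> Output: (2, 352, 1, 1)

Answer: (2, 352, 1, 1)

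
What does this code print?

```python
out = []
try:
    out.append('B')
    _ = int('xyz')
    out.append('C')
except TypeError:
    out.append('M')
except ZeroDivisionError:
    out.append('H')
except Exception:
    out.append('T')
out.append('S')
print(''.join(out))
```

Execution trace: 'B' (try body) → 'T' (except Exception) → 'S' (after the try/except). Output: BTS

Answer: BTS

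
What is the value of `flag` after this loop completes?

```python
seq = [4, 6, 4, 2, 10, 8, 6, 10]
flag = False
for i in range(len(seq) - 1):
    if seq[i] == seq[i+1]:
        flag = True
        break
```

Check consecutive duplicates in [4, 6, 4, 2, 10, 8, 6, 10]
`flag` takes the values: False

Answer: False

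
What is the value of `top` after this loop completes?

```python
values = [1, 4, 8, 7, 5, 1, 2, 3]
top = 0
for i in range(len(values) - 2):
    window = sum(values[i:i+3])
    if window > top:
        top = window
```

Max sum of 3-element window in [1, 4, 8, 7, 5, 1, 2, 3]
`top` takes the values: 0 → 13 → 19 → 20

Answer: 20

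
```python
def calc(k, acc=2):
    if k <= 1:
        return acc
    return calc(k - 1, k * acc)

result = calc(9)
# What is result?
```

Accumulator trace (n, acc): (9, 2) -> (8, 18) -> (7, 144) -> (6, 1008) -> (5, 6048) -> (4, 30240) -> (3, 120960) -> (2, 362880) -> (1, 725760) -> return 725760

Answer: 725760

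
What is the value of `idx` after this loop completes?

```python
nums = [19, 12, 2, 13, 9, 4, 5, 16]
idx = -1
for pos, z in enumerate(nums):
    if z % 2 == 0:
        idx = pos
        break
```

First even number index in [19, 12, 2, 13, 9, 4, 5, 16]
`idx` takes the values: -1 → 1

Answer: 1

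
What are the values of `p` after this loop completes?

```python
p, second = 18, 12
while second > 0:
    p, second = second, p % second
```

GCD of 18 and 12
`p` takes the values: 18 → 12 → 6

Answer: 6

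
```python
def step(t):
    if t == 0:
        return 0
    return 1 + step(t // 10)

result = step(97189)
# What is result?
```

Count of digits of 97189: 5

Answer: 5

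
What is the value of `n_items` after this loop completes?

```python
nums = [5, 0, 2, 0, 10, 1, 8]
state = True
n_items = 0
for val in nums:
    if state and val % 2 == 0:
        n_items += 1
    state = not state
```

Count even values at even positions
`n_items` takes the values: 0 → 1 → 2 → 3

Answer: 3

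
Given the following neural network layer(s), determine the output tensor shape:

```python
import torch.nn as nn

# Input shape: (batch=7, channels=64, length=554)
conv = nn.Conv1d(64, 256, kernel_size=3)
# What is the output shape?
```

Input: (7, 64, 554) -> Output: (7, 256, 552)

Answer: (7, 256, 552)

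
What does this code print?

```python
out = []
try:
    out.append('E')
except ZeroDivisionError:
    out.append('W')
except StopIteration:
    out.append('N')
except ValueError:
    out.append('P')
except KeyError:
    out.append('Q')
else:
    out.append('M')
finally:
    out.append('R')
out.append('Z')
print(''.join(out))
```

Execution trace: 'E' (try body, no exception) → 'M' (else) → 'R' (finally) → 'Z' (after the try/except). Output: EMRZ

Answer: EMRZ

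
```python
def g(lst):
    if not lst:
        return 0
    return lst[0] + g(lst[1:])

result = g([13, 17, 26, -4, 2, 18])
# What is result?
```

13 + 17 + 26 + (-4) + 2 + 18 + 0 = 72

Answer: 72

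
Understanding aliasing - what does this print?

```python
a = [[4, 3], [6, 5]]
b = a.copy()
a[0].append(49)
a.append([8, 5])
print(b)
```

Key concept: shallow copy with nested lists.
Step by step:
`a = [[4, 3], [6, 5]]` → a = [[4, 3], [6, 5]]
`b = a.copy()` → b = [[4, 3], [6, 5]]
`a[0].append(49)` → a = [[4, 3, 49], [6, 5]]; b = [[4, 3, 49], [6, 5]]
`a.append([8, 5])` → a = [[4, 3, 49], [6, 5], [8, 5]]
`print(b)` → prints [[4, 3, 49], [6, 5]]

Answer: [[4, 3, 49], [6, 5]]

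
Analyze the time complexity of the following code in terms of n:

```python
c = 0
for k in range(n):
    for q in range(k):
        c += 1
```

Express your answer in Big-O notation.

Each loop level contributes: n × n. Multiplying the contributions gives O(n^2).

Answer: O(n^2)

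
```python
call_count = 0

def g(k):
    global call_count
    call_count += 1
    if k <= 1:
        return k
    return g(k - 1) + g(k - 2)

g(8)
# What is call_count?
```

Calls(k) = 1 + Calls(k-1) + Calls(k-2); Calls(0)=Calls(1)=1. For k=8 this gives 67.

Answer: 67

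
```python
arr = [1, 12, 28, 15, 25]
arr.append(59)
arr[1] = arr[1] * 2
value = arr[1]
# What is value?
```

Trace:
`arr = [1, 12, 28, 15, 25]` → arr = [1, 12, 28, 15, 25]
`arr.append(59)` → arr = [1, 12, 28, 15, 25, 59]
`arr[1] = arr[1] * 2` → arr = [1, 24, 28, 15, 25, 59]
`value = arr[1]` → value = 24
So value = 24

Answer: 24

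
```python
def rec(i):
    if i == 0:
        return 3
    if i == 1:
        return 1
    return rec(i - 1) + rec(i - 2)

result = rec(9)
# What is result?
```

Build up from base cases: rec(0)=3, rec(1)=1, rec(2)=4, rec(3)=5, rec(4)=9, rec(5)=14, rec(6)=23, ..., rec(9)=97

Answer: 97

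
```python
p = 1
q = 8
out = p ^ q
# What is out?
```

Trace:
`p = 1` → p = 1
`q = 8` → q = 8
`out = p ^ q` → out = 9
So out = 9

Answer: 9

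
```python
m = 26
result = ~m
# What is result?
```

Trace:
`m = 26` → m = 26
`result = ~m` → result = -27
So result = -27

Answer: -27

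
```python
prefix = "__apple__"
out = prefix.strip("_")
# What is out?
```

Trace:
`prefix = "__apple__"` → prefix = '__apple__'
`out = prefix.strip("_")` → out = 'apple'
So out = 'apple'

Answer: 'apple'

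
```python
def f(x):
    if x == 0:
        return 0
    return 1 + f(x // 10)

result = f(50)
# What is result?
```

Count of digits of 50: 2

Answer: 2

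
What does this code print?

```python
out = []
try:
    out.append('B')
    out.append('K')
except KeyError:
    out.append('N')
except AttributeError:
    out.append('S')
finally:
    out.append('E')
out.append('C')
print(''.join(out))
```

Execution trace: 'B' (try body) → 'K' (try body, no exception) → 'E' (finally) → 'C' (after the try/except). Output: BKEC

Answer: BKEC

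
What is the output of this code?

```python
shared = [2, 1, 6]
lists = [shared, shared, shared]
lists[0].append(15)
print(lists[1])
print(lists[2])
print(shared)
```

Key concept: list of same reference.
Step by step:
`shared = [2, 1, 6]` → shared = [2, 1, 6]
`lists = [shared, shared, shared]` → lists = [[2, 1, 6], [2, 1, 6], [2, 1, 6]]
`lists[0].append(15)` → shared = [2, 1, 6, 15]; lists = [[2, 1, 6, 15], [2, 1, 6, 15], [2, 1, 6, 15]]
`print(lists[1])` → prints [2, 1, 6, 15]
`print(lists[2])` → prints [2, 1, 6, 15]
`print(shared)` → prints [2, 1, 6, 15]

Answer:
[2, 1, 6, 15]
[2, 1, 6, 15]
[2, 1, 6, 15]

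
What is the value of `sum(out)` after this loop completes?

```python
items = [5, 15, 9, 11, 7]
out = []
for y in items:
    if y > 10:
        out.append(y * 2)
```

Sum of doubled values > 10
`out` takes the values: [] → [30] → [30, 22]
So `sum(out)` = 52

Answer: 52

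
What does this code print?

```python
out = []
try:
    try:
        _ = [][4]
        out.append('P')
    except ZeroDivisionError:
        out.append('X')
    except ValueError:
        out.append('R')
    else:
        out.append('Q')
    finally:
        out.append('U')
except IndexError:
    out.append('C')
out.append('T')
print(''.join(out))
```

Execution trace: 'U' (inner finally) → 'C' (outer except IndexError) → 'T' (after the try/except). Output: UCT

Answer: UCT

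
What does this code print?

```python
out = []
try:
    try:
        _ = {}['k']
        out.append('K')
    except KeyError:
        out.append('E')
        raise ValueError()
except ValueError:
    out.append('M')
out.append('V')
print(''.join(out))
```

Execution trace: 'E' (inner except KeyError) → 'M' (outer except ValueError) → 'V' (after the try/except). Output: EMV

Answer: EMV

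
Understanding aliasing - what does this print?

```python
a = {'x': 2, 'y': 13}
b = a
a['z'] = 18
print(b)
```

Key concept: dict aliasing.
Step by step:
`a = {'x': 2, 'y': 13}` → a = {'x': 2, 'y': 13}
`b = a` → b = {'x': 2, 'y': 13} (same object as a)
`a['z'] = 18` → a = {'x': 2, 'y': 13, 'z': 18} (same object as b); b = {'x': 2, 'y': 13, 'z': 18} (same object as a)
`print(b)` → prints {'x': 2, 'y': 13, 'z': 18}

Answer: {'x': 2, 'y': 13, 'z': 18}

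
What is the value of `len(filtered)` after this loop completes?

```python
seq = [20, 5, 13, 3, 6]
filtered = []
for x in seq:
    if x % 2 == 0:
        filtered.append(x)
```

Count even numbers in [20, 5, 13, 3, 6]
`filtered` takes the values: [] → [20] → [20, 6]
So `len(filtered)` = 2

Answer: 2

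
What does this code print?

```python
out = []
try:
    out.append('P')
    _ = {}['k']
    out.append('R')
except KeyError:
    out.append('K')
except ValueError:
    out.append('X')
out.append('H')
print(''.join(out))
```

Execution trace: 'P' (try body) → 'K' (except KeyError) → 'H' (after the try/except). Output: PKH

Answer: PKH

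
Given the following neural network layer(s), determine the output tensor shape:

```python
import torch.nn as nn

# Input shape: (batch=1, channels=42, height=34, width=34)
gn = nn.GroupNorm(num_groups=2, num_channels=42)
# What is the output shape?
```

Input: (1, 42, 34, 34) -> Output: (1, 42, 34, 34)

Answer: (1, 42, 34, 34)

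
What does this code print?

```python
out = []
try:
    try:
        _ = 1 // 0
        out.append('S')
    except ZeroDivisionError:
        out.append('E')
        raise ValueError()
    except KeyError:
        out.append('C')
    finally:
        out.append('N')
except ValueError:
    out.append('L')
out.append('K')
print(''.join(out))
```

Execution trace: 'E' (inner except ZeroDivisionError) → 'N' (inner finally) → 'L' (outer except ValueError) → 'K' (after the try/except). Output: ENLK

Answer: ENLK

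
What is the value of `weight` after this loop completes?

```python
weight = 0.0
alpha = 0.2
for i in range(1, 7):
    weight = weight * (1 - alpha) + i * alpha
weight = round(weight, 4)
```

Moving average with lr=0.2
`weight` takes the values: 0.0 → 0.2 → 0.56 → 1.048 → 1.6384 → 2.31072 → 3.048576 → 3.0486

Answer: 3.0486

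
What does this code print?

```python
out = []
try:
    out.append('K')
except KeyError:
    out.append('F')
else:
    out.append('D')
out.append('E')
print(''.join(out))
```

Execution trace: 'K' (try body, no exception) → 'D' (else) → 'E' (after the try/except). Output: KDE

Answer: KDE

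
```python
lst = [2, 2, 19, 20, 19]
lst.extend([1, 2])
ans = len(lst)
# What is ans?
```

Trace:
`lst = [2, 2, 19, 20, 19]` → lst = [2, 2, 19, 20, 19]
`lst.extend([1, 2])` → lst = [2, 2, 19, 20, 19, 1, 2]
`ans = len(lst)` → ans = 7
So ans = 7

Answer: 7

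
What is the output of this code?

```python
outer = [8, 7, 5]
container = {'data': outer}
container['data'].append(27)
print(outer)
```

Key concept: dict holds reference to list.
Step by step:
`outer = [8, 7, 5]` → outer = [8, 7, 5]
`container = {'data': outer}` → container = {'data': [8, 7, 5]}
`container['data'].append(27)` → outer = [8, 7, 5, 27]; container = {'data': [8, 7, 5, 27]}
`print(outer)` → prints [8, 7, 5, 27]

Answer: [8, 7, 5, 27]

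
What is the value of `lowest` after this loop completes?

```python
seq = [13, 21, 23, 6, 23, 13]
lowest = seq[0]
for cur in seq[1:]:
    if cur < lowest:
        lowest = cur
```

Minimum of [13, 21, 23, 6, 23, 13]
`lowest` takes the values: 13 → 6

Answer: 6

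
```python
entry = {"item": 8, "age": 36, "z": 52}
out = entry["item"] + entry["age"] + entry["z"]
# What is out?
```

Trace:
`entry = {"item": 8, "age": 36, "z": 52}` → entry = {'item': 8, 'age': 36, 'z': 52}
`out = entry["item"] + entry["age"] + entry["z"]` → out = 96
So out = 96

Answer: 96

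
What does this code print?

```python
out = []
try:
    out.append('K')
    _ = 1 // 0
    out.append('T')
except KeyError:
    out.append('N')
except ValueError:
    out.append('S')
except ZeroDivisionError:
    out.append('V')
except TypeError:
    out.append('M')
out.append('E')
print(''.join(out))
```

Execution trace: 'K' (try body) → 'V' (except ZeroDivisionError) → 'E' (after the try/except). Output: KVE

Answer: KVE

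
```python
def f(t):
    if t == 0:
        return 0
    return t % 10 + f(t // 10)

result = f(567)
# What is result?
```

Sum of digits of 567: 7 + 6 + 5 = 18

Answer: 18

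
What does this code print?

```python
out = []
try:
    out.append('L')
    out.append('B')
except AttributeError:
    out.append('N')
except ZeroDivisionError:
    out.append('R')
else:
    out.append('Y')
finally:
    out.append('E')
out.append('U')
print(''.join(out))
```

Execution trace: 'L' (try body) → 'B' (try body, no exception) → 'Y' (else) → 'E' (finally) → 'U' (after the try/except). Output: LBYEU

Answer: LBYEU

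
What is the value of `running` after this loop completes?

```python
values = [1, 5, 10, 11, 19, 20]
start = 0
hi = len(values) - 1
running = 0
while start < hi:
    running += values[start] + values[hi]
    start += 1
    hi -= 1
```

Sum of pairs from ends
`running` takes the values: 0 → 21 → 45 → 66

Answer: 66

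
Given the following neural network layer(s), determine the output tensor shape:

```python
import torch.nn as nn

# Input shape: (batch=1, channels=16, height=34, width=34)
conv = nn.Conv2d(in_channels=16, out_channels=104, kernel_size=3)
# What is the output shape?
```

Input: (1, 16, 34, 34) -> Output: (1, 104, 32, 32)

Answer: (1, 104, 32, 32)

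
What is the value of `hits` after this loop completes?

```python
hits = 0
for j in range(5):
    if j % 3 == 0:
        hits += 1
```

Count numbers divisible by 3 in range(5)
`hits` takes the values: 0 → 1 → 2

Answer: 2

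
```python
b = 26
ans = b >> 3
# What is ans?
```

Trace:
`b = 26` → b = 26
`ans = b >> 3` → ans = 3
So ans = 3

Answer: 3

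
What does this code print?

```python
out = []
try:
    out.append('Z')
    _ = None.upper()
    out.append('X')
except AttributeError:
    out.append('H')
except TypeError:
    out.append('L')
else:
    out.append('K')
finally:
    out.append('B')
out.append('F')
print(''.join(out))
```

Execution trace: 'Z' (try body) → 'H' (except AttributeError) → 'B' (finally) → 'F' (after the try/except). Output: ZHBF

Answer: ZHBF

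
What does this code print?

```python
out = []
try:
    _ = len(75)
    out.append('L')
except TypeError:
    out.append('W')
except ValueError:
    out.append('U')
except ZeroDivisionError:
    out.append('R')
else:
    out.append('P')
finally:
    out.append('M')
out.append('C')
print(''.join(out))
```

Execution trace: 'W' (except TypeError) → 'M' (finally) → 'C' (after the try/except). Output: WMC

Answer: WMC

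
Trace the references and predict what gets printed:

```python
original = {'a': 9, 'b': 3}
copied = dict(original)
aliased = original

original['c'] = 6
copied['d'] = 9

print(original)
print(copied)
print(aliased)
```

Key concept: dict() creates copy, assignment creates alias.
Step by step:
`original = {'a': 9, 'b': 3}` → original = {'a': 9, 'b': 3}
`copied = dict(original)` → copied = {'a': 9, 'b': 3}
`aliased = original` → aliased = {'a': 9, 'b': 3} (same object as original)
`original['c'] = 6` → original = {'a': 9, 'b': 3, 'c': 6} (same object as aliased); aliased = {'a': 9, 'b': 3, 'c': 6} (same object as original)
`copied['d'] = 9` → copied = {'a': 9, 'b': 3, 'd': 9}
`print(original)` → prints {'a': 9, 'b': 3, 'c': 6}
`print(copied)` → prints {'a': 9, 'b': 3, 'd': 9}
`print(aliased)` → prints {'a': 9, 'b': 3, 'c': 6}

Answer:
{'a': 9, 'b': 3, 'c': 6}
{'a': 9, 'b': 3, 'd': 9}
{'a': 9, 'b': 3, 'c': 6}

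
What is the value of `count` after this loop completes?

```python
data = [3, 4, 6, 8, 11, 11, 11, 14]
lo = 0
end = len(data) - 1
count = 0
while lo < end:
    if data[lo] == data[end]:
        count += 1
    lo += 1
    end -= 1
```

Count matching pairs from ends
`count` takes the values: 0

Answer: 0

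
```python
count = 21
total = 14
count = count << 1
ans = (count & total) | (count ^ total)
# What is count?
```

Trace:
`count = 21` → count = 21
`total = 14` → total = 14
`count = count << 1` → count = 42
`ans = (count & total) | (count ^ total)` → ans = 46
So count = 42

Answer: 42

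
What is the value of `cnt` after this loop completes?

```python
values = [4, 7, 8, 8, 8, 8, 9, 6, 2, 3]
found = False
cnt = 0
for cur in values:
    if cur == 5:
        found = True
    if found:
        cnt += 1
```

Count elements after first 5 in [4, 7, 8, 8, 8, 8, 9, 6, 2, 3]
`cnt` takes the values: 0

Answer: 0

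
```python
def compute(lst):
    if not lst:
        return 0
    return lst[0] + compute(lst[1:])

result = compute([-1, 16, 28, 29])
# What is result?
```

(-1) + 16 + 28 + 29 + 0 = 72

Answer: 72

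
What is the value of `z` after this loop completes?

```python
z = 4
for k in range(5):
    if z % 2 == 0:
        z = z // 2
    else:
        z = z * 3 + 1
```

Collatz-style transformation from 4
`z` takes the values: 4 → 2 → 1 → 4 → 2 → 1

Answer: 1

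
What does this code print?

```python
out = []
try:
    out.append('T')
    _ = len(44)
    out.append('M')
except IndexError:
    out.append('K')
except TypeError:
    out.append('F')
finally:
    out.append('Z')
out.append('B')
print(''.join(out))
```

Execution trace: 'T' (try body) → 'F' (except TypeError) → 'Z' (finally) → 'B' (after the try/except). Output: TFZB

Answer: TFZB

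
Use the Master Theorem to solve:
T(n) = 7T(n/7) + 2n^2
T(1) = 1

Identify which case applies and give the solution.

a=7, b=7, f(n)=2n^2. log_7(7) = 1. Since c=2 > 1 and the regularity condition holds (7(n/7)^2 = (7/7^2)n^2 with 7/7^2 < 1), Case 3 applies: T(n) = Θ(f(n)) = O(n^2).

Answer: O(n^2) - Case 3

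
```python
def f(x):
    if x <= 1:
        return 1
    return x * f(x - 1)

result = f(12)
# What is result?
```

f(12) = 12 * 11 * 10 * 9 * 8 * 7 * 6 * 5 * 4 * 3 * 2 * 1 = 479001600

Answer: 479001600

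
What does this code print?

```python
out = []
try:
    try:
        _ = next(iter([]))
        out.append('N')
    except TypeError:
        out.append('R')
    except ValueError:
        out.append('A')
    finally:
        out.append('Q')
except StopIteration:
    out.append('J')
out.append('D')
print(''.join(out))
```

Execution trace: 'Q' (finally) → 'J' (outer except StopIteration) → 'D' (after the try/except). Output: QJD

Answer: QJD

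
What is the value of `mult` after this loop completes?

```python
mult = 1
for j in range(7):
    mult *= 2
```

2^7 = 128
`mult` takes the values: 1 → 2 → 4 → 8 → 16 → 32 → 64 → 128

Answer: 128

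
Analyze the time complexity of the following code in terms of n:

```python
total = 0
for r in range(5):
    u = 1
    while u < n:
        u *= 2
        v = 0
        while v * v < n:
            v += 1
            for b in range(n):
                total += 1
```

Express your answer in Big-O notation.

Each loop level contributes: 1 × log n × √n × n. Multiplying the contributions gives O(n√n log n).

Answer: O(n√n log n)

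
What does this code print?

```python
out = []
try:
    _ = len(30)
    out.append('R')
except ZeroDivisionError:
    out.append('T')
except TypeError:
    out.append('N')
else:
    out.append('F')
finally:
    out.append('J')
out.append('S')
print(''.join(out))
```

Execution trace: 'N' (except TypeError) → 'J' (finally) → 'S' (after the try/except). Output: NJS

Answer: NJS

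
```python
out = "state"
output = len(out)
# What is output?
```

Trace:
`out = "state"` → out = 'state'
`output = len(out)` → output = 5
So output = 5

Answer: 5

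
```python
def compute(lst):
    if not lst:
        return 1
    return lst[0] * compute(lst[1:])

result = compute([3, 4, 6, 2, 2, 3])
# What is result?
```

Product over [3, 4, 6, 2, 2, 3] = 3 * 4 * 6 * 2 * 2 * 3 = 864

Answer: 864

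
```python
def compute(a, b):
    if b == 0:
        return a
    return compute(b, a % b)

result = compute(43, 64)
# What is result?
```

compute(43, 64) -> compute(64, 43) -> compute(43, 21) -> compute(21, 1) -> compute(1, 0) -> 1

Answer: 1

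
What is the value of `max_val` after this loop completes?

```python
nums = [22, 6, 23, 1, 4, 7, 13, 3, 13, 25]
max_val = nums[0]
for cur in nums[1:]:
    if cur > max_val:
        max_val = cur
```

Maximum of [22, 6, 23, 1, 4, 7, 13, 3, 13, 25]
`max_val` takes the values: 22 → 23 → 25

Answer: 25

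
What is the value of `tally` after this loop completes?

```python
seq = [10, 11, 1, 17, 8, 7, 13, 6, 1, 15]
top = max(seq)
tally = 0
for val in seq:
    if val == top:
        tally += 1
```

Count of max value 17 in [10, 11, 1, 17, 8, 7, 13, 6, 1, 15]
`tally` takes the values: 0 → 1

Answer: 1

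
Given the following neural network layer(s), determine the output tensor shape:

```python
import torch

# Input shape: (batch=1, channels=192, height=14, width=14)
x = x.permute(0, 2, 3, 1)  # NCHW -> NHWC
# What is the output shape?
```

Input: (1, 192, 14, 14) -> Output: (1, 14, 14, 192)

Answer: (1, 14, 14, 192)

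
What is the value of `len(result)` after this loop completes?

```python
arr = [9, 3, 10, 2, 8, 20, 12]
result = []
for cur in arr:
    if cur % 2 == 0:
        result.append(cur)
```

Count even numbers in [9, 3, 10, 2, 8, 20, 12]
`result` takes the values: [] → [10] → [10, 2] → [10, 2, 8] → [10, 2, 8, 20] → [10, 2, 8, 20, 12]
So `len(result)` = 5

Answer: 5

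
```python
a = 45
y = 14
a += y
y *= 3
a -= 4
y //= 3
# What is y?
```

Trace:
`a = 45` → a = 45
`y = 14` → y = 14
`a += y` → a = 59
`y *= 3` → y = 42
`a -= 4` → a = 55
`y //= 3` → y = 14
So y = 14

Answer: 14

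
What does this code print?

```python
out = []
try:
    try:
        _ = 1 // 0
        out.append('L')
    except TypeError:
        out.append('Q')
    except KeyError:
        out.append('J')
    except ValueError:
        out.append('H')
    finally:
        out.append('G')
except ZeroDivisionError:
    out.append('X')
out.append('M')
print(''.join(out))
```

Execution trace: 'G' (finally) → 'X' (outer except ZeroDivisionError) → 'M' (after the try/except). Output: GXM

Answer: GXM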